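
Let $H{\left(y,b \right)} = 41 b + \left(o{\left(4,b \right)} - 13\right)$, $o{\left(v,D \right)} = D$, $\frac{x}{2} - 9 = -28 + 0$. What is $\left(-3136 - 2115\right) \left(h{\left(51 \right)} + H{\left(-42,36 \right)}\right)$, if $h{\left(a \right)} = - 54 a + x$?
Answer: $6789543$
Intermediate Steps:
$x = -38$ ($x = 18 + 2 \left(-28 + 0\right) = 18 + 2 \left(-28\right) = 18 - 56 = -38$)
$h{\left(a \right)} = -38 - 54 a$ ($h{\left(a \right)} = - 54 a - 38 = -38 - 54 a$)
$H{\left(y,b \right)} = -13 + 42 b$ ($H{\left(y,b \right)} = 41 b + \left(b - 13\right) = 41 b + \left(-13 + b\right) = -13 + 42 b$)
$\left(-3136 - 2115\right) \left(h{\left(51 \right)} + H{\left(-42,36 \right)}\right) = \left(-3136 - 2115\right) \left(\left(-38 - 2754\right) + \left(-13 + 42 \cdot 36\right)\right) = - 5251 \left(\left(-38 - 2754\right) + \left(-13 + 1512\right)\right) = - 5251 \left(-2792 + 1499\right) = \left(-5251\right) \left(-1293\right) = 6789543$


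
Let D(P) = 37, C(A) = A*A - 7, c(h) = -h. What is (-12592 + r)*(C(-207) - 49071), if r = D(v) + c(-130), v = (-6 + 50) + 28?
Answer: 77395325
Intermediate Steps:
v = 72 (v = 44 + 28 = 72)
C(A) = -7 + A**2 (C(A) = A**2 - 7 = -7 + A**2)
r = 167 (r = 37 - 1*(-130) = 37 + 130 = 167)
(-12592 + r)*(C(-207) - 49071) = (-12592 + 167)*((-7 + (-207)**2) - 49071) = -12425*((-7 + 42849) - 49071) = -12425*(42842 - 49071) = -12425*(-6229) = 77395325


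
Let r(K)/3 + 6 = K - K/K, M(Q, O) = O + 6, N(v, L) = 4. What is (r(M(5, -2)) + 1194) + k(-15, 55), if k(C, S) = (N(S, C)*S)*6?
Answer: 2505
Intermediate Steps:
M(Q, O) = 6 + O
r(K) = -21 + 3*K (r(K) = -18 + 3*(K - K/K) = -18 + 3*(K - 1*1) = -18 + 3*(K - 1) = -18 + 3*(-1 + K) = -18 + (-3 + 3*K) = -21 + 3*K)
k(C, S) = 24*S (k(C, S) = (4*S)*6 = 24*S)
(r(M(5, -2)) + 1194) + k(-15, 55) = ((-21 + 3*(6 - 2)) + 1194) + 24*55 = ((-21 + 3*4) + 1194) + 1320 = ((-21 + 12) + 1194) + 1320 = (-9 + 1194) + 1320 = 1185 + 1320 = 2505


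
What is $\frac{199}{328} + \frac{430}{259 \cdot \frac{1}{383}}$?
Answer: $\frac{54069861}{84952} \approx 636.48$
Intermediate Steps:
$\frac{199}{328} + \frac{430}{259 \cdot \frac{1}{383}} = 199 \cdot \frac{1}{328} + \frac{430}{259 \cdot \frac{1}{383}} = \frac{199}{328} + \frac{430}{\frac{259}{383}} = \frac{199}{328} + 430 \cdot \frac{383}{259} = \frac{199}{328} + \frac{164690}{259} = \frac{54069861}{84952}$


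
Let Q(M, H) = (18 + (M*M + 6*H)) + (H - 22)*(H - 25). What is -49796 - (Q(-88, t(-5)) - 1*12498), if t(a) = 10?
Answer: -45300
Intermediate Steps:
Q(M, H) = 18 + M² + 6*H + (-25 + H)*(-22 + H) (Q(M, H) = (18 + (M² + 6*H)) + (-22 + H)*(-25 + H) = (18 + M² + 6*H) + (-25 + H)*(-22 + H) = 18 + M² + 6*H + (-25 + H)*(-22 + H))
-49796 - (Q(-88, t(-5)) - 1*12498) = -49796 - ((568 + 10² + (-88)² - 41*10) - 1*12498) = -49796 - ((568 + 100 + 7744 - 410) - 12498) = -49796 - (8002 - 12498) = -49796 - 1*(-4496) = -49796 + 4496 = -45300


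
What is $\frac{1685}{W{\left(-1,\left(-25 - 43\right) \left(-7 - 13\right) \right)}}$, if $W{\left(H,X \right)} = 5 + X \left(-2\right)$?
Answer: $- \frac{337}{543} \approx -0.62063$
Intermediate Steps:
$W{\left(H,X \right)} = 5 - 2 X$
$\frac{1685}{W{\left(-1,\left(-25 - 43\right) \left(-7 - 13\right) \right)}} = \frac{1685}{5 - 2 \left(-25 - 43\right) \left(-7 - 13\right)} = \frac{1685}{5 - 2 \left(\left(-68\right) \left(-20\right)\right)} = \frac{1685}{5 - 2720} = \frac{1685}{-2715} = 1685 \left(- \frac{1}{2715}\right) = - \frac{337}{543}$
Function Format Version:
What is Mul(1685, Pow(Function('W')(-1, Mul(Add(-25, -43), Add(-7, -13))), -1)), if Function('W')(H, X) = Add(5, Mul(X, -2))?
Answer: Rational(-337, 543) ≈ -0.62063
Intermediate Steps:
Function('W')(H, X) = Add(5, Mul(-2, X))
Mul(1685, Pow(Function('W')(-1, Mul(Add(-25, -43), Add(-7, -13))), -1)) = Mul(1685, Pow(Add(5, Mul(-2, Mul(Add(-25, -43), Add(-7, -13)))), -1)) = Mul(1685, Pow(Add(5, Mul(-2, Mul(-68, -20))), -1)) = Mul(1685, Pow(Add(5, Mul(-2, 1360)), -1)) = Mul(1685, Pow(Add(5, -2720), -1)) = Mul(1685, Pow(-2715, -1)) = Mul(1685, Rational(-1, 2715)) = Rational(-337, 543)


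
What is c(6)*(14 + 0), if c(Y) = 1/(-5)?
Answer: -14/5 ≈ -2.8000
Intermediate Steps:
c(Y) = -⅕
c(6)*(14 + 0) = -(14 + 0)/5 = -⅕*14 = -14/5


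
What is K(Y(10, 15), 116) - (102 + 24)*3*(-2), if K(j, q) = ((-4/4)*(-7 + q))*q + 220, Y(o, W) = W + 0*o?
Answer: -11668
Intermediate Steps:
Y(o, W) = W (Y(o, W) = W + 0 = W)
K(j, q) = 220 + q*(7 - q) (K(j, q) = ((-4*¼)*(-7 + q))*q + 220 = (-(-7 + q))*q + 220 = (7 - q)*q + 220 = q*(7 - q) + 220 = 220 + q*(7 - q))
K(Y(10, 15), 116) - (102 + 24)*3*(-2) = (220 - 1*116² + 7*116) - (102 + 24)*3*(-2) = (220 - 1*13456 + 812) - 126*(-6) = (220 - 13456 + 812) - 1*(-756) = -12424 + 756 = -11668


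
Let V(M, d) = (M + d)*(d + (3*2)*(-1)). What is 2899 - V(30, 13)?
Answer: 2598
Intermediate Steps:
V(M, d) = (-6 + d)*(M + d) (V(M, d) = (M + d)*(d + 6*(-1)) = (M + d)*(d - 6) = (M + d)*(-6 + d) = (-6 + d)*(M + d))
2899 - V(30, 13) = 2899 - (13**2 - 6*30 - 6*13 + 30*13) = 2899 - (169 - 180 - 78 + 390) = 2899 - 1*301 = 2899 - 301 = 2598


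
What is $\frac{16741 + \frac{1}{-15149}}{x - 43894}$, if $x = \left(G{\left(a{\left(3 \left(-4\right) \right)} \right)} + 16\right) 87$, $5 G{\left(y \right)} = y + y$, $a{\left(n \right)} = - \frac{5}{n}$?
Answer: $- \frac{507218816}{1287286275} \approx -0.39402$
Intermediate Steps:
$G{\left(y \right)} = \frac{2 y}{5}$ ($G{\left(y \right)} = \frac{y + y}{5} = \frac{2 y}{5}$)
$x = \frac{2813}{2}$ ($x = \left(\frac{2 \left(- \frac{5}{3 \left(-4\right)}\right)}{5} + 16\right) 87 = \left(\frac{2 \left(- \frac{5}{-12}\right)}{5} + 16\right) 87 = \left(\frac{2 \left(\left(-5\right) \left(- \frac{1}{12}\right)\right)}{5} + 16\right) 87 = \left(\frac{2}{5} \cdot \frac{5}{12} + 16\right) 87 = \left(\frac{1}{6} + 16\right) 87 = \frac{97}{6} \cdot 87 = \frac{2813}{2} \approx 1406.5$)
$\frac{16741 + \frac{1}{-15149}}{x - 43894} = \frac{16741 + \frac{1}{-15149}}{\frac{2813}{2} - 43894} = \frac{16741 - \frac{1}{15149}}{- \frac{84975}{2}} = \frac{253609408}{15149} \left(- \frac{2}{84975}\right) = - \frac{507218816}{1287286275}$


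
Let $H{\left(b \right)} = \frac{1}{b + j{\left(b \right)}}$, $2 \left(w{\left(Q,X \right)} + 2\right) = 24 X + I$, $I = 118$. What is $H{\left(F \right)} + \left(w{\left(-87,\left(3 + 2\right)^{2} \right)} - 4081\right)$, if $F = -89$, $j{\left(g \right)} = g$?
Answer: $- \frac{662873}{178} \approx -3724.0$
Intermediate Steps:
$w{\left(Q,X \right)} = 57 + 12 X$ ($w{\left(Q,X \right)} = -2 + \frac{24 X + 118}{2} = -2 + \frac{118 + 24 X}{2} = -2 + \left(59 + 12 X\right) = 57 + 12 X$)
$H{\left(b \right)} = \frac{1}{2 b}$ ($H{\left(b \right)} = \frac{1}{b + b} = \frac{1}{2 b}$)
$H{\left(F \right)} + \left(w{\left(-87,\left(3 + 2\right)^{2} \right)} - 4081\right) = \frac{1}{2 \left(-89\right)} + \left(\left(57 + 12 \left(3 + 2\right)^{2}\right) - 4081\right) = \frac{1}{2} \left(- \frac{1}{89}\right) - \left(4024 - 300\right) = - \frac{1}{178} + \left(\left(57 + 12 \cdot 25\right) - 4081\right) = - \frac{1}{178} + \left(\left(57 + 300\right) - 4081\right) = - \frac{1}{178} + \left(357 - 4081\right) = - \frac{1}{178} - 3724 = - \frac{662873}{178}$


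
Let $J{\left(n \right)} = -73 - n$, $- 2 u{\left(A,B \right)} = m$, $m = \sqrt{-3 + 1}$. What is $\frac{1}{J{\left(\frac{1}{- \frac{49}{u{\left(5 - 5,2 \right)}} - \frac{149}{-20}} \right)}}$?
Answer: $- \frac{141842053}{10354687809} + \frac{19600 i \sqrt{2}}{10354687809} \approx -0.013698 + 2.6769 \cdot 10^{-6} i$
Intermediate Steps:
$m = i \sqrt{2}$ ($m = \sqrt{-2} = i \sqrt{2} \approx 1.4142 i$)
$u{\left(A,B \right)} = - \frac{i \sqrt{2}}{2}$
$\frac{1}{J{\left(\frac{1}{- \frac{49}{u{\left(5 - 5,2 \right)}} - \frac{149}{-20}} \right)}} = \frac{1}{-73 - \frac{1}{- \frac{49}{\left(- \frac{1}{2}\right) i \sqrt{2}} - \frac{149}{-20}}} = \frac{1}{-73 - \frac{1}{- 49 i \sqrt{2} - - \frac{149}{20}}} = \frac{1}{-73 - \frac{1}{- 49 i \sqrt{2} + \frac{149}{20}}} = \frac{1}{-73 - \frac{1}{\frac{149}{20} - 49 i \sqrt{2}}}$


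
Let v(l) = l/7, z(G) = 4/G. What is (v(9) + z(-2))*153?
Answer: -765/7 ≈ -109.29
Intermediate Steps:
v(l) = l/7 (v(l) = l*(⅐) = l/7)
(v(9) + z(-2))*153 = ((⅐)*9 + 4/(-2))*153 = (9/7 + 4*(-½))*153 = (9/7 - 2)*153 = -5/7*153 = -765/7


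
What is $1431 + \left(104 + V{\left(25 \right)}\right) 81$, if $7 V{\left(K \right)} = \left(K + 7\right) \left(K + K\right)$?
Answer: $\frac{198585}{7} \approx 28369.0$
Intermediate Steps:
$V{\left(K \right)} = \frac{2 K \left(7 + K\right)}{7}$ ($V{\left(K \right)} = \frac{\left(K + 7\right) \left(K + K\right)}{7} = \frac{\left(7 + K\right) 2 K}{7} = \frac{2 K \left(7 + K\right)}{7}$)
$1431 + \left(104 + V{\left(25 \right)}\right) 81 = 1431 + \left(104 + \frac{2}{7} \cdot 25 \left(7 + 25\right)\right) 81 = 1431 + \left(104 + \frac{2}{7} \cdot 25 \cdot 32\right) 81 = 1431 + \left(104 + \frac{1600}{7}\right) 81 = 1431 + \frac{2328}{7} \cdot 81 = 1431 + \frac{188568}{7} = \frac{198585}{7}$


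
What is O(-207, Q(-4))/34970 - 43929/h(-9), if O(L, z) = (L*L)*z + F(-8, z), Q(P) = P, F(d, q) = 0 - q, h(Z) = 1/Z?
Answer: 531753953/1345 ≈ 3.9536e+5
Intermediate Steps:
F(d, q) = -q
O(L, z) = -z + z*L**2 (O(L, z) = (L*L)*z - z = L**2*z - z = z*L**2 - z = -z + z*L**2)
O(-207, Q(-4))/34970 - 43929/h(-9) = -4*(-1 + (-207)**2)/34970 - 43929/(1/(-9)) = -4*(-1 + 42849)*(1/34970) - 43929/(-1/9) = -4*42848*(1/34970) - 43929*(-9) = -171392*1/34970 + 395361 = -6592/1345 + 395361 = 531753953/1345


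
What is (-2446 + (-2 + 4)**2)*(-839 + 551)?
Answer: 703296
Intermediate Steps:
(-2446 + (-2 + 4)**2)*(-839 + 551) = (-2446 + 2**2)*(-288) = (-2446 + 4)*(-288) = -2442*(-288) = 703296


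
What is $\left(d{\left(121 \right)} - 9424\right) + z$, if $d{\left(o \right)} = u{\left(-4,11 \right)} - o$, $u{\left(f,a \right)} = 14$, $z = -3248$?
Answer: $-12779$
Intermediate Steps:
$d{\left(o \right)} = 14 - o$
$\left(d{\left(121 \right)} - 9424\right) + z = \left(\left(14 - 121\right) - 9424\right) - 3248 = \left(-107 - 9424\right) - 3248 = -9531 - 3248 = -12779$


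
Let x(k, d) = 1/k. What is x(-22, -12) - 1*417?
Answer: -9175/22 ≈ -417.05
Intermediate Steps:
x(-22, -12) - 1*417 = 1/(-22) - 1*417 = -1/22 - 417 = -9175/22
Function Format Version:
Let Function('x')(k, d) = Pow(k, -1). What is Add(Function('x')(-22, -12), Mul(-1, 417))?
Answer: Rational(-9175, 22) ≈ -417.05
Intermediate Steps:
Add(Function('x')(-22, -12), Mul(-1, 417)) = Add(Pow(-22, -1), Mul(-1, 417)) = Add(Rational(-1, 22), -417) = Rational(-9175, 22)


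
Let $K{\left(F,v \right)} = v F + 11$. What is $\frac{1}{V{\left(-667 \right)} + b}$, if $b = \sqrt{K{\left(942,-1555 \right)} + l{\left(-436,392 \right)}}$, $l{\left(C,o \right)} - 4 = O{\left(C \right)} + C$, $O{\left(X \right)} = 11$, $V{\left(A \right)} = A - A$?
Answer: $- \frac{i \sqrt{366305}}{732610} \approx - 0.00082613 i$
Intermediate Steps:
$K{\left(F,v \right)} = 11 + F v$ ($K{\left(F,v \right)} = F v + 11 = 11 + F v$)
$V{\left(A \right)} = 0$
$l{\left(C,o \right)} = 15 + C$ ($l{\left(C,o \right)} = 4 + \left(11 + C\right) = 15 + C$)
$b = 2 i \sqrt{366305}$ ($b = \sqrt{\left(11 + 942 \left(-1555\right)\right) + \left(15 - 436\right)} = \sqrt{\left(11 - 1464810\right) - 421} = \sqrt{-1464799 - 421} = \sqrt{-1465220} = 2 i \sqrt{366305} \approx 1210.5 i$)
$\frac{1}{V{\left(-667 \right)} + b} = \frac{1}{0 + 2 i \sqrt{366305}} = \frac{1}{2 i \sqrt{366305}} = - \frac{i \sqrt{366305}}{732610}$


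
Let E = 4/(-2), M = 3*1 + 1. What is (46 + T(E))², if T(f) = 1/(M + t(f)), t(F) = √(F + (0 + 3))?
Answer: 53361/25 ≈ 2134.4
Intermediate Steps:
M = 4 (M = 3 + 1 = 4)
t(F) = √(3 + F) (t(F) = √(F + 3) = √(3 + F))
E = -2 (E = 4*(-½) = -2)
T(f) = 1/(4 + √(3 + f))
(46 + T(E))² = (46 + 1/(4 + √(3 - 2)))² = (46 + 1/(4 + √1))² = (46 + 1/(4 + 1))² = (46 + 1/5)² = (46 + ⅕)² = (231/5)² = 53361/25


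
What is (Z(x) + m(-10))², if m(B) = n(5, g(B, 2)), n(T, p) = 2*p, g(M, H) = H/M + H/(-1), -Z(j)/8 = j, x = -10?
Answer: 142884/25 ≈ 5715.4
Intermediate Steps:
Z(j) = -8*j
g(M, H) = -H + H/M (g(M, H) = H/M + H*(-1) = H/M - H = -H + H/M)
m(B) = -4 + 4/B (m(B) = 2*(-1*2 + 2/B) = 2*(-2 + 2/B) = -4 + 4/B)
(Z(x) + m(-10))² = (-8*(-10) + (-4 + 4/(-10)))² = (80 + (-4 + 4*(-⅒)))² = (80 + (-4 - ⅖))² = (80 - 22/5)² = (378/5)² = 142884/25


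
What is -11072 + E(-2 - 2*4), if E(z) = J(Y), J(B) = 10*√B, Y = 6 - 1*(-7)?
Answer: -11072 + 10*√13 ≈ -11036.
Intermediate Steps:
Y = 13 (Y = 6 + 7 = 13)
E(z) = 10*√13
-11072 + E(-2 - 2*4) = -11072 + 10*√13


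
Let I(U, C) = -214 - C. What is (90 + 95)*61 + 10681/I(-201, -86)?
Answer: 1433799/128 ≈ 11202.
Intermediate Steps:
(90 + 95)*61 + 10681/I(-201, -86) = (90 + 95)*61 + 10681/(-214 - 1*(-86)) = 185*61 + 10681/(-214 + 86) = 11285 + 10681/(-128) = 11285 + 10681*(-1/128) = 11285 - 10681/128 = 1433799/128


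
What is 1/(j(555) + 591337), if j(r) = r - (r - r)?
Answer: 1/591892 ≈ 1.6895e-6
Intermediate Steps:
j(r) = r (j(r) = r - 1*0 = r + 0 = r)
1/(j(555) + 591337) = 1/(555 + 591337) = 1/591892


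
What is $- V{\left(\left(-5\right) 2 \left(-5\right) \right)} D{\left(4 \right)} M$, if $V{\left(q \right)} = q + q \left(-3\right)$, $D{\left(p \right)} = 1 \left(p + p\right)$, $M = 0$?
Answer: $0$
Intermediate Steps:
$D{\left(p \right)} = 2 p$ ($D{\left(p \right)} = 1 \cdot 2 p = 2 p$)
$V{\left(q \right)} = - 2 q$ ($V{\left(q \right)} = q - 3 q = - 2 q$)
$- V{\left(\left(-5\right) 2 \left(-5\right) \right)} D{\left(4 \right)} M = - - 2 \left(-5\right) 2 \left(-5\right) 2 \cdot 4 \cdot 0 = - - 2 \left(\left(-10\right) \left(-5\right)\right) 8 \cdot 0 = - \left(-2\right) 50 \cdot 8 \cdot 0 = - \left(-100\right) 8 \cdot 0 = - \left(-800\right) 0 = \left(-1\right) 0 = 0$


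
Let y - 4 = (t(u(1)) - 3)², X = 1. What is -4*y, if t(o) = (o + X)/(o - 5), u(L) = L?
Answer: -65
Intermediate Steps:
t(o) = (1 + o)/(-5 + o) (t(o) = (o + 1)/(o - 5) = (1 + o)/(-5 + o))
y = 65/4 (y = 4 + ((1 + 1)/(-5 + 1) - 3)² = 4 + (2/(-4) - 3)² = 4 + (-¼*2 - 3)² = 4 + (-½ - 3)² = 4 + (-7/2)² = 4 + 49/4 = 65/4 ≈ 16.250)
-4*y = -4*65/4 = -65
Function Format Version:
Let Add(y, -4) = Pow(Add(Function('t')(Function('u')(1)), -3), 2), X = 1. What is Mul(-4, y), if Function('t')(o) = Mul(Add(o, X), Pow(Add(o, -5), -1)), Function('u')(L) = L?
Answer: -65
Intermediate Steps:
Function('t')(o) = Mul(Pow(Add(-5, o), -1), Add(1, o)) (Function('t')(o) = Mul(Add(o, 1), Pow(Add(o, -5), -1)) = Mul(Add(1, o), Pow(Add(-5, o), -1)) = Mul(Pow(Add(-5, o), -1), Add(1, o)))
y = Rational(65, 4) (y = Add(4, Pow(Add(Mul(Pow(Add(-5, 1), -1), Add(1, 1)), -3), 2)) = Add(4, Pow(Add(Mul(Pow(-4, -1), 2), -3), 2)) = Add(4, Pow(Add(Mul(Rational(-1, 4), 2), -3), 2)) = Add(4, Pow(Add(Rational(-1, 2), -3), 2)) = Add(4, Pow(Rational(-7, 2), 2)) = Add(4, Rational(49, 4)) = Rational(65, 4) ≈ 16.250)
Mul(-4, y) = Mul(-4, Rational(65, 4)) = -65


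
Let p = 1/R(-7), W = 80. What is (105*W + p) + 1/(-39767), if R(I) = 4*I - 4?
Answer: 10689329801/1272544 ≈ 8400.0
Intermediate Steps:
R(I) = -4 + 4*I
p = -1/32 (p = 1/(-4 + 4*(-7)) = 1/(-4 - 28) = 1/(-32) = -1/32 ≈ -0.031250)
(105*W + p) + 1/(-39767) = (105*80 - 1/32) + 1/(-39767) = (8400 - 1/32) - 1/39767 = 268799/32 - 1/39767 = 10689329801/1272544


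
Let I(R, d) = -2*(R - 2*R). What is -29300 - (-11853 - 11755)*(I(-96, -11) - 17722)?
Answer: -422943012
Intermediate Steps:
I(R, d) = 2*R (I(R, d) = -(-2)*R = 2*R)
-29300 - (-11853 - 11755)*(I(-96, -11) - 17722) = -29300 - (-11853 - 11755)*(2*(-96) - 17722) = -29300 - (-23608)*(-192 - 17722) = -29300 - (-23608)*(-17914) = -29300 - 1*422913712 = -29300 - 422913712 = -422943012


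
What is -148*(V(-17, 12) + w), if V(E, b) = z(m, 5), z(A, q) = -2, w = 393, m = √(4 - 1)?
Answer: -57868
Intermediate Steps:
m = √3 ≈ 1.7320
V(E, b) = -2
-148*(V(-17, 12) + w) = -148*(-2 + 393) = -148*391 = -57868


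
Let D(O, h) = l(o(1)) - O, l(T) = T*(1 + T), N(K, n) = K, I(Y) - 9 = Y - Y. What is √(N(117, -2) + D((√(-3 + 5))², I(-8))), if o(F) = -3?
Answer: 11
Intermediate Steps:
I(Y) = 9 (I(Y) = 9 + (Y - Y) = 9 + 0 = 9)
D(O, h) = 6 - O (D(O, h) = -3*(1 - 3) - O = -3*(-2) - O = 6 - O)
√(N(117, -2) + D((√(-3 + 5))², I(-8))) = √(117 + (6 - (√(-3 + 5))²)) = √(117 + (6 - (√2)²)) = √(117 + (6 - 1*2)) = √(117 + (6 - 2)) = √(117 + 4) = √121 = 11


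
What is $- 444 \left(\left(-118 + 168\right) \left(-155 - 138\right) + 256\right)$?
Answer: $6390936$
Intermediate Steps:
$- 444 \left(\left(-118 + 168\right) \left(-155 - 138\right) + 256\right) = - 444 \left(50 \left(-293\right) + 256\right) = - 444 \left(-14650 + 256\right) = \left(-444\right) \left(-14394\right) = 6390936$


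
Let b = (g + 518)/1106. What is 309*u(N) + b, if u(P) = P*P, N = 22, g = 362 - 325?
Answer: 165409491/1106 ≈ 1.4956e+5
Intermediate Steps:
g = 37
u(P) = P²
b = 555/1106 (b = (37 + 518)/1106 = 555*(1/1106) = 555/1106 ≈ 0.50181)
309*u(N) + b = 309*22² + 555/1106 = 309*484 + 555/1106 = 149556 + 555/1106 = 165409491/1106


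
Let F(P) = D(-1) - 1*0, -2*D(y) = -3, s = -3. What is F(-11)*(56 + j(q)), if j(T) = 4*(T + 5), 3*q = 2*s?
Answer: 102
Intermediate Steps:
D(y) = 3/2 (D(y) = -½*(-3) = 3/2)
q = -2 (q = (2*(-3))/3 = (⅓)*(-6) = -2)
j(T) = 20 + 4*T (j(T) = 4*(5 + T) = 20 + 4*T)
F(P) = 3/2 (F(P) = 3/2 - 1*0 = 3/2 + 0 = 3/2)
F(-11)*(56 + j(q)) = 3*(56 + (20 + 4*(-2)))/2 = 3*(56 + (20 - 8))/2 = 3*(56 + 12)/2 = (3/2)*68 = 102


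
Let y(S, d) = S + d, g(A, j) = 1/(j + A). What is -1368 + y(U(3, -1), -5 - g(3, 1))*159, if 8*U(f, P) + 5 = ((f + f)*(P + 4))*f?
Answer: -9831/8 ≈ -1228.9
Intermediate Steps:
g(A, j) = 1/(A + j)
U(f, P) = -5/8 + f²*(4 + P)/4 (U(f, P) = -5/8 + (((f + f)*(P + 4))*f)/8 = -5/8 + (((2*f)*(4 + P))*f)/8 = -5/8 + ((2*f*(4 + P))*f)/8 = -5/8 + (2*f²*(4 + P))/8 = -5/8 + f²*(4 + P)/4)
-1368 + y(U(3, -1), -5 - g(3, 1))*159 = -1368 + ((-5/8 + 3² + (¼)*(-1)*3²) + (-5 - 1/(3 + 1)))*159 = -1368 + ((-5/8 + 9 + (¼)*(-1)*9) + (-5 - 1/4))*159 = -1368 + ((-5/8 + 9 - 9/4) + (-5 - 1*¼))*159 = -1368 + (49/8 + (-5 - ¼))*159 = -1368 + (49/8 - 21/4)*159 = -1368 + (7/8)*159 = -1368 + 1113/8 = -9831/8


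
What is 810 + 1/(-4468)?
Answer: 3619079/4468 ≈ 810.00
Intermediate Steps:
810 + 1/(-4468) = 810 - 1/4468 = 3619079/4468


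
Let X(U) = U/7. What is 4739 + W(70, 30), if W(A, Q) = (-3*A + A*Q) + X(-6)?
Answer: 46397/7 ≈ 6628.1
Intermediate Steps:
X(U) = U/7 (X(U) = U*(⅐) = U/7)
W(A, Q) = -6/7 - 3*A + A*Q (W(A, Q) = (-3*A + A*Q) + (⅐)*(-6) = (-3*A + A*Q) - 6/7 = -6/7 - 3*A + A*Q)
4739 + W(70, 30) = 4739 + (-6/7 - 3*70 + 70*30) = 4739 + (-6/7 - 210 + 2100) = 4739 + 13224/7 = 46397/7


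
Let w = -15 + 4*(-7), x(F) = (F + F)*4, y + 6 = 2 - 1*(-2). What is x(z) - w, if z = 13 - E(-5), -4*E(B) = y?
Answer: 143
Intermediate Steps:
y = -2 (y = -6 + (2 - 1*(-2)) = -6 + (2 + 2) = -6 + 4 = -2)
E(B) = ½ (E(B) = -¼*(-2) = ½)
z = 25/2 (z = 13 - 1*½ = 13 - ½ = 25/2 ≈ 12.500)
x(F) = 8*F (x(F) = (2*F)*4 = 8*F)
w = -43 (w = -15 - 28 = -43)
x(z) - w = 8*(25/2) - 1*(-43) = 100 + 43 = 143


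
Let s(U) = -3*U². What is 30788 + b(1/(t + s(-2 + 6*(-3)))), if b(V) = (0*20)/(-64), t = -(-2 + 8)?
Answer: 30788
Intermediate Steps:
t = -6 (t = -1*6 = -6)
b(V) = 0 (b(V) = 0*(-1/64) = 0)
30788 + b(1/(t + s(-2 + 6*(-3)))) = 30788 + 0 = 30788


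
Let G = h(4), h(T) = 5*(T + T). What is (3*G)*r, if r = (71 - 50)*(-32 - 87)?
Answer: -299880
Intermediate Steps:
h(T) = 10*T (h(T) = 5*(2*T) = 10*T)
G = 40 (G = 10*4 = 40)
r = -2499 (r = 21*(-119) = -2499)
(3*G)*r = (3*40)*(-2499) = 120*(-2499) = -299880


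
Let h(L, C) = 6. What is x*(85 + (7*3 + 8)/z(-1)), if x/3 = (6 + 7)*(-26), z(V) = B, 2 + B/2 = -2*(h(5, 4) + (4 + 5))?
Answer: -2743377/32 ≈ -85731.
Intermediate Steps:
B = -64 (B = -4 + 2*(-2*(6 + (4 + 5))) = -4 + 2*(-2*(6 + 9)) = -4 + 2*(-2*15) = -4 + 2*(-30) = -4 - 60 = -64)
z(V) = -64
x = -1014 (x = 3*((6 + 7)*(-26)) = 3*(13*(-26)) = 3*(-338) = -1014)
x*(85 + (7*3 + 8)/z(-1)) = -1014*(85 + (7*3 + 8)/(-64)) = -1014*(85 + (21 + 8)*(-1/64)) = -1014*(85 + 29*(-1/64)) = -1014*(85 - 29/64) = -1014*5411/64 = -2743377/32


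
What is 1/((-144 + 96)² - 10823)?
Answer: -1/8519 ≈ -0.00011738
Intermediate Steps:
1/((-144 + 96)² - 10823) = 1/((-48)² - 10823) = 1/(2304 - 10823) = 1/(-8519) = -1/8519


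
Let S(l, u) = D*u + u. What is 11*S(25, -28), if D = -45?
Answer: 13552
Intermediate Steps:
S(l, u) = -44*u (S(l, u) = -45*u + u = -44*u)
11*S(25, -28) = 11*(-44*(-28)) = 11*1232 = 13552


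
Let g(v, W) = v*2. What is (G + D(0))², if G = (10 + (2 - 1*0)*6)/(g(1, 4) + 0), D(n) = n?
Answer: 121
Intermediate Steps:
g(v, W) = 2*v
G = 11 (G = (10 + (2 - 1*0)*6)/(2*1 + 0) = (10 + (2 + 0)*6)/(2 + 0) = (10 + 2*6)/2 = (10 + 12)*(½) = 22*(½) = 11)
(G + D(0))² = (11 + 0)² = 11² = 121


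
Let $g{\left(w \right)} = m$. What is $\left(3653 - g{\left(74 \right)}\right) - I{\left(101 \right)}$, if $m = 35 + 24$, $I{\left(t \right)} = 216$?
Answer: $3378$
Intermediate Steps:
$m = 59$
$g{\left(w \right)} = 59$
$\left(3653 - g{\left(74 \right)}\right) - I{\left(101 \right)} = \left(3653 - 59\right) - 216 = 3594 - 216 = 3378$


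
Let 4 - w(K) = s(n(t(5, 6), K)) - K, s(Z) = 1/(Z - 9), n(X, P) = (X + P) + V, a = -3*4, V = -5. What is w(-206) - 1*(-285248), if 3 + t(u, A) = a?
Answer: 66985811/235 ≈ 2.8505e+5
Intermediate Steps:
a = -12 (a = -1*12 = -12)
t(u, A) = -15 (t(u, A) = -3 - 12 = -15)
n(X, P) = -5 + P + X (n(X, P) = (X + P) - 5 = (P + X) - 5 = -5 + P + X)
s(Z) = 1/(-9 + Z)
w(K) = 4 + K - 1/(-29 + K) (w(K) = 4 - (1/(-9 + (-5 + K - 15)) - K) = 4 - (1/(-9 + (-20 + K)) - K) = 4 - (1/(-29 + K) - K) = 4 + (K - 1/(-29 + K)) = 4 + K - 1/(-29 + K))
w(-206) - 1*(-285248) = (-1 + (-29 - 206)*(4 - 206))/(-29 - 206) - 1*(-285248) = (-1 - 235*(-202))/(-235) + 285248 = -(-1 + 47470)/235 + 285248 = -1/235*47469 + 285248 = -47469/235 + 285248 = 66985811/235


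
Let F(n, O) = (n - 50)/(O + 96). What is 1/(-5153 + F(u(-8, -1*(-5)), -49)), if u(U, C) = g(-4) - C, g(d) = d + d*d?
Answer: -47/242234 ≈ -0.00019403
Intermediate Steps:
g(d) = d + d²
u(U, C) = 12 - C (u(U, C) = -4*(1 - 4) - C = -4*(-3) - C = 12 - C)
F(n, O) = (-50 + n)/(96 + O)
1/(-5153 + F(u(-8, -1*(-5)), -49)) = 1/(-5153 + (-50 + (12 - (-1)*(-5)))/(96 - 49)) = 1/(-5153 + (-50 + (12 - 1*5))/47) = 1/(-5153 + (-50 + (12 - 5))/47) = 1/(-5153 + (-50 + 7)/47) = 1/(-5153 + (1/47)*(-43)) = 1/(-5153 - 43/47) = 1/(-242234/47) = -47/242234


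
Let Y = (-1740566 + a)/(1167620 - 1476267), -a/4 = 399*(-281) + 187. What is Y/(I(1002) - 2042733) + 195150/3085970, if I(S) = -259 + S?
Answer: 6149504776109832/97247260324747705 ≈ 0.063236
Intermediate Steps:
a = 447728 (a = -4*(399*(-281) + 187) = -4*(-112119 + 187) = -4*(-111932) = 447728)
Y = 1292838/308647 (Y = (-1740566 + 447728)/(1167620 - 1476267) = -1292838/(-308647) = -1292838*(-1/308647) = 1292838/308647 ≈ 4.1887)
Y/(I(1002) - 2042733) + 195150/3085970 = 1292838/(308647*((-259 + 1002) - 2042733)) + 195150/3085970 = 1292838/(308647*(743 - 2042733)) + 195150*(1/3085970) = (1292838/308647)/(-2041990) + 19515/308597 = (1292838/308647)*(-1/2041990) + 19515/308597 = -646419/315127043765 + 19515/308597 = 6149504776109832/97247260324747705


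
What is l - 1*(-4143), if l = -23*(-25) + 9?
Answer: 4727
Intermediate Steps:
l = 584 (l = 575 + 9 = 584)
l - 1*(-4143) = 584 - 1*(-4143) = 584 + 4143 = 4727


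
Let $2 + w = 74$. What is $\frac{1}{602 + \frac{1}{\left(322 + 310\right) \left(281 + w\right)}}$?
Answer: $\frac{223096}{134303793} \approx 0.0016611$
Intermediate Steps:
$w = 72$ ($w = -2 + 74 = 72$)
$\frac{1}{602 + \frac{1}{\left(322 + 310\right) \left(281 + w\right)}} = \frac{1}{602 + \frac{1}{\left(322 + 310\right) \left(281 + 72\right)}} = \frac{1}{602 + \frac{1}{632 \cdot 353}} = \frac{1}{602 + \frac{1}{223096}} = \frac{1}{\frac{134303793}{223096}} = \frac{223096}{134303793}$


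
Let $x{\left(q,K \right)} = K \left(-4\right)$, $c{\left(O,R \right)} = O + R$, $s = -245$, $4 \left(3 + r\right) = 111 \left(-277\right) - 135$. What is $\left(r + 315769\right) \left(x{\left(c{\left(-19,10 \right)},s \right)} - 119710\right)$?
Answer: $-36574242215$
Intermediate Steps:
$r = - \frac{15447}{2}$ ($r = -3 + \frac{111 \left(-277\right) - 135}{4} = -3 + \frac{-30747 - 135}{4} = -3 + \frac{1}{4} \left(-30882\right) = -3 - \frac{15441}{2} = - \frac{15447}{2} \approx -7723.5$)
$x{\left(q,K \right)} = - 4 K$
$\left(r + 315769\right) \left(x{\left(c{\left(-19,10 \right)},s \right)} - 119710\right) = \left(- \frac{15447}{2} + 315769\right) \left(\left(-4\right) \left(-245\right) - 119710\right) = \frac{616091 \left(980 + \left(-152653 + 32943\right)\right)}{2} = \frac{616091 \left(980 - 119710\right)}{2} = \frac{616091}{2} \left(-118730\right) = -36574242215$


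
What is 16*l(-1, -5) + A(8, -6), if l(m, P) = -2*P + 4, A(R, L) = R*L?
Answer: 176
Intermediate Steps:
A(R, L) = L*R
l(m, P) = 4 - 2*P
16*l(-1, -5) + A(8, -6) = 16*(4 - 2*(-5)) - 6*8 = 16*(4 + 10) - 48 = 16*14 - 48 = 224 - 48 = 176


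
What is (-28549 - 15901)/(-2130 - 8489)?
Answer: 6350/1517 ≈ 4.1859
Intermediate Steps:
(-28549 - 15901)/(-2130 - 8489) = -44450/(-10619) = -44450*(-1/10619) = 6350/1517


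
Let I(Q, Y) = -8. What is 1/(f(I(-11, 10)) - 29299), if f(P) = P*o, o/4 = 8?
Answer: -1/29555 ≈ -3.3835e-5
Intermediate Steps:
o = 32 (o = 4*8 = 32)
f(P) = 32*P (f(P) = P*32 = 32*P)
1/(f(I(-11, 10)) - 29299) = 1/(32*(-8) - 29299) = 1/(-256 - 29299) = 1/(-29555) = -1/29555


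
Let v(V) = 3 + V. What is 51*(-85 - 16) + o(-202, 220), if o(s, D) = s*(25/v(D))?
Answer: -1153723/223 ≈ -5173.6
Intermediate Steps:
o(s, D) = 25*s/(3 + D) (o(s, D) = s*(25/(3 + D)) = 25*s/(3 + D))
51*(-85 - 16) + o(-202, 220) = 51*(-85 - 16) + 25*(-202)/(3 + 220) = 51*(-101) + 25*(-202)/223 = -5151 + 25*(-202)*(1/223) = -5151 - 5050/223 = -1153723/223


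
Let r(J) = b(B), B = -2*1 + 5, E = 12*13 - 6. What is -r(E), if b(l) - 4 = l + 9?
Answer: -16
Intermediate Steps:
E = 150 (E = 156 - 6 = 150)
B = 3 (B = -2 + 5 = 3)
b(l) = 13 + l (b(l) = 4 + (l + 9) = 4 + (9 + l) = 13 + l)
r(J) = 16 (r(J) = 13 + 3 = 16)
-r(E) = -1*16 = -16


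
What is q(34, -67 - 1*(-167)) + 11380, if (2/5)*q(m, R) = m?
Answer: 11465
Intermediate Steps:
q(m, R) = 5*m/2
q(34, -67 - 1*(-167)) + 11380 = (5/2)*34 + 11380 = 85 + 11380 = 11465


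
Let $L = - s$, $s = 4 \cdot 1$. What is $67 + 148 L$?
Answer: $-525$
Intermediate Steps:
$s = 4$
$L = -4$ ($L = \left(-1\right) 4 = -4$)
$67 + 148 L = 67 + 148 \left(-4\right) = 67 - 592 = -525$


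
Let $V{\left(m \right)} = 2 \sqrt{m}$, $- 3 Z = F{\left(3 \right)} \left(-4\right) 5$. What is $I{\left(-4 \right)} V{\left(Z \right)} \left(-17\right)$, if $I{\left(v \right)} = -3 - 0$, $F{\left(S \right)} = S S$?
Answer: $204 \sqrt{15} \approx 790.09$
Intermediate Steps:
$F{\left(S \right)} = S^{2}$
$Z = 60$ ($Z = - \frac{3^{2} \left(-4\right) 5}{3} = - \frac{9 \left(-4\right) 5}{3} = - \frac{\left(-36\right) 5}{3} = \left(- \frac{1}{3}\right) \left(-180\right) = 60$)
$I{\left(v \right)} = -3$ ($I{\left(v \right)} = -3 + 0 = -3$)
$I{\left(-4 \right)} V{\left(Z \right)} \left(-17\right) = - 3 \cdot 2 \sqrt{60} \left(-17\right) = - 3 \cdot 2 \cdot 2 \sqrt{15} \left(-17\right) = - 3 \cdot 4 \sqrt{15} \left(-17\right) = - 12 \sqrt{15} \left(-17\right) = 204 \sqrt{15}$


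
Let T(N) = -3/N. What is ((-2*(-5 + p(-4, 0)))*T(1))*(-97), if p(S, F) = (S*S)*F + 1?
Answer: 2328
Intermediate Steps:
p(S, F) = 1 + F*S**2 (p(S, F) = S**2*F + 1 = F*S**2 + 1 = 1 + F*S**2)
((-2*(-5 + p(-4, 0)))*T(1))*(-97) = ((-2*(-5 + (1 + 0*(-4)**2)))*(-3/1))*(-97) = ((-2*(-5 + (1 + 0*16)))*(-3*1))*(-97) = (-2*(-5 + (1 + 0))*(-3))*(-97) = (-2*(-5 + 1)*(-3))*(-97) = (-2*(-4)*(-3))*(-97) = (8*(-3))*(-97) = -24*(-97) = 2328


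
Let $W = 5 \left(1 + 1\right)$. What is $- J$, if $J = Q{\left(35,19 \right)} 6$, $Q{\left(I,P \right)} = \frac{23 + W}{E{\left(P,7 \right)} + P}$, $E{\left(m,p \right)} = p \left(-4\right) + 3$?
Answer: $33$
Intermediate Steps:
$E{\left(m,p \right)} = 3 - 4 p$ ($E{\left(m,p \right)} = - 4 p + 3 = 3 - 4 p$)
$W = 10$ ($W = 5 \cdot 2 = 10$)
$Q{\left(I,P \right)} = \frac{33}{-25 + P}$ ($Q{\left(I,P \right)} = \frac{23 + 10}{\left(3 - 28\right) + P} = \frac{33}{\left(3 - 28\right) + P} = \frac{33}{-25 + P}$)
$J = -33$ ($J = \frac{33}{-25 + 19} \cdot 6 = \frac{33}{-6} \cdot 6 = 33 \left(- \frac{1}{6}\right) 6 = \left(- \frac{11}{2}\right) 6 = -33$)
$- J = \left(-1\right) \left(-33\right) = 33$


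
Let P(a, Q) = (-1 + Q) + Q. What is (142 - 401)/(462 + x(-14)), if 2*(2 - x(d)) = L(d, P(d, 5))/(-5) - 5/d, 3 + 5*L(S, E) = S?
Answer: -181300/324437 ≈ -0.55881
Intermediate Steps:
P(a, Q) = -1 + 2*Q
L(S, E) = -⅗ + S/5
x(d) = 97/50 + d/50 + 5/(2*d) (x(d) = 2 - ((-⅗ + d/5)/(-5) - 5/d)/2 = 2 - ((-⅗ + d/5)*(-⅕) - 5/d)/2 = 2 - ((3/25 - d/25) - 5/d)/2 = 2 - (3/25 - 5/d - d/25)/2 = 2 + (-3/50 + d/50 + 5/(2*d)) = 97/50 + d/50 + 5/(2*d))
(142 - 401)/(462 + x(-14)) = (142 - 401)/(462 + (1/50)*(125 - 14*(97 - 14))/(-14)) = -259/(462 + (1/50)*(-1/14)*(125 - 14*83)) = -259/(462 + (1/50)*(-1/14)*(125 - 1162)) = -259/(462 + (1/50)*(-1/14)*(-1037)) = -259/(462 + 1037/700) = -259/324437/700 = -259*700/324437 = -181300/324437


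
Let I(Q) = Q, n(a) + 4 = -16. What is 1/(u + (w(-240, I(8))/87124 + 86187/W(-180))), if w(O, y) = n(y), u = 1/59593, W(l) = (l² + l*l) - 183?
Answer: 1215544224769/1621050149947 ≈ 0.74985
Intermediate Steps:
n(a) = -20 (n(a) = -4 - 16 = -20)
W(l) = -183 + 2*l² (W(l) = (l² + l²) - 183 = 2*l² - 183 = -183 + 2*l²)
u = 1/59593 ≈ 1.6780e-5
w(O, y) = -20
1/(u + (w(-240, I(8))/87124 + 86187/W(-180))) = 1/(1/59593 + (-20/87124 + 86187/(-183 + 2*(-180)²))) = 1/(1/59593 + (-20*1/87124 + 86187/(-183 + 2*32400))) = 1/(1/59593 + (-5/21781 + 86187/(-183 + 64800))) = 1/(1/59593 + (-5/21781 + 86187/64617)) = 1/(1/59593 + (-5/21781 + 86187*(1/64617))) = 1/(1/59593 + (-5/21781 + 28729/21539)) = 1/(1/59593 + 625638654/469140959) = 1/(1621050149947/1215544224769) = 1215544224769/1621050149947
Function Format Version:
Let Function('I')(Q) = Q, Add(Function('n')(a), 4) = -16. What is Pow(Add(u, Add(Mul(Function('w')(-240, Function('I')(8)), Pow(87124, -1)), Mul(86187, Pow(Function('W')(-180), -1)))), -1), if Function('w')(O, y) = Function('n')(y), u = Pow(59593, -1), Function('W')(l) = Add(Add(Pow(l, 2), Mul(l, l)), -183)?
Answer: Rational(1215544224769, 1621050149947) ≈ 0.74985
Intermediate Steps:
Function('n')(a) = -20 (Function('n')(a) = Add(-4, -16) = -20)
Function('W')(l) = Add(-183, Mul(2, Pow(l, 2))) (Function('W')(l) = Add(Add(Pow(l, 2), Pow(l, 2)), -183) = Add(Mul(2, Pow(l, 2)), -183) = Add(-183, Mul(2, Pow(l, 2))))
u = Rational(1, 59593) ≈ 1.6780e-5
Function('w')(O, y) = -20
Pow(Add(u, Add(Mul(Function('w')(-240, Function('I')(8)), Pow(87124, -1)), Mul(86187, Pow(Function('W')(-180), -1)))), -1) = Pow(Add(Rational(1, 59593), Add(Mul(-20, Pow(87124, -1)), Mul(86187, Pow(Add(-183, Mul(2, Pow(-180, 2))), -1)))), -1) = Pow(Add(Rational(1, 59593), Add(Mul(-20, Rational(1, 87124)), Mul(86187, Pow(Add(-183, Mul(2, 32400)), -1)))), -1) = Pow(Add(Rational(1, 59593), Add(Rational(-5, 21781), Mul(86187, Pow(Add(-183, 64800), -1)))), -1) = Pow(Add(Rational(1, 59593), Add(Rational(-5, 21781), Mul(86187, Pow(64617, -1)))), -1) = Pow(Add(Rational(1, 59593), Add(Rational(-5, 21781), Mul(86187, Rational(1, 64617)))), -1) = Pow(Add(Rational(1, 59593), Add(Rational(-5, 21781), Rational(28729, 21539))), -1) = Pow(Add(Rational(1, 59593), Rational(625638654, 469140959)), -1) = Pow(Rational(1621050149947, 1215544224769), -1) = Rational(1215544224769, 1621050149947)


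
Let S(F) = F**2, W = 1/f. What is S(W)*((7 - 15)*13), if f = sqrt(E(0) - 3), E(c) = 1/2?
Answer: 208/5 ≈ 41.600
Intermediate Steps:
E(c) = 1/2
f = I*sqrt(10)/2 (f = sqrt(1/2 - 3) = sqrt(-5/2) = I*sqrt(10)/2 ≈ 1.5811*I)
W = -I*sqrt(10)/5 (W = 1/(I*sqrt(10)/2) = -I*sqrt(10)/5 ≈ -0.63246*I)
S(W)*((7 - 15)*13) = (-I*sqrt(10)/5)**2*((7 - 15)*13) = -(-16)*13/5 = -2/5*(-104) = 208/5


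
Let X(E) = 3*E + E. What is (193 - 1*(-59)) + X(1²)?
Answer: 256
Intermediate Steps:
X(E) = 4*E
(193 - 1*(-59)) + X(1²) = (193 - 1*(-59)) + 4*1² = (193 + 59) + 4*1 = 252 + 4 = 256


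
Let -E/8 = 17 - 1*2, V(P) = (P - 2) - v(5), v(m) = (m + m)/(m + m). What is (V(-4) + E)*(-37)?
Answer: 4699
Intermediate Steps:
v(m) = 1 (v(m) = (2*m)/((2*m)) = (2*m)*(1/(2*m)) = 1)
V(P) = -3 + P (V(P) = (P - 2) - 1*1 = (-2 + P) - 1 = -3 + P)
E = -120 (E = -8*(17 - 1*2) = -8*(17 - 2) = -8*15 = -120)
(V(-4) + E)*(-37) = ((-3 - 4) - 120)*(-37) = (-7 - 120)*(-37) = -127*(-37) = 4699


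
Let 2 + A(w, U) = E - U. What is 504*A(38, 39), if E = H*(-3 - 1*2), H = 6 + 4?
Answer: -45864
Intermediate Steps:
H = 10
E = -50 (E = 10*(-3 - 1*2) = 10*(-3 - 2) = 10*(-5) = -50)
A(w, U) = -52 - U (A(w, U) = -2 + (-50 - U) = -52 - U)
504*A(38, 39) = 504*(-52 - 1*39) = 504*(-52 - 39) = 504*(-91) = -45864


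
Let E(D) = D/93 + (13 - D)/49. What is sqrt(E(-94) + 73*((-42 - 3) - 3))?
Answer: I*sqrt(1484501619)/651 ≈ 59.185*I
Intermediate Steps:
E(D) = 13/49 - 44*D/4557 (E(D) = D*(1/93) + (13 - D)*(1/49) = D/93 + (13/49 - D/49) = 13/49 - 44*D/4557)
sqrt(E(-94) + 73*((-42 - 3) - 3)) = sqrt((13/49 - 44/4557*(-94)) + 73*((-42 - 3) - 3)) = sqrt((13/49 + 4136/4557) + 73*(-45 - 3)) = sqrt(5345/4557 + 73*(-48)) = sqrt(5345/4557 - 3504) = sqrt(-15962383/4557) = I*sqrt(1484501619)/651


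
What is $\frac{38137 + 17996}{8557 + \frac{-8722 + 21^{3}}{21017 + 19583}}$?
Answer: $\frac{108523800}{16543559} \approx 6.5599$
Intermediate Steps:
$\frac{38137 + 17996}{8557 + \frac{-8722 + 21^{3}}{21017 + 19583}} = \frac{56133}{8557 + \frac{-8722 + 9261}{40600}} = \frac{56133}{8557 + 539 \cdot \frac{1}{40600}} = \frac{56133}{8557 + \frac{77}{5800}} = \frac{56133}{\frac{49630677}{5800}} = 56133 \cdot \frac{5800}{49630677} = \frac{108523800}{16543559}$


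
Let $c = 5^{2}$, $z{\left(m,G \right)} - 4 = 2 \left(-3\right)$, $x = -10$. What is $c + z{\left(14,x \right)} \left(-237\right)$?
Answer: $499$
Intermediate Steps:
$z{\left(m,G \right)} = -2$ ($z{\left(m,G \right)} = 4 + 2 \left(-3\right) = 4 - 6 = -2$)
$c = 25$
$c + z{\left(14,x \right)} \left(-237\right) = 25 - -474 = 25 + 474 = 499$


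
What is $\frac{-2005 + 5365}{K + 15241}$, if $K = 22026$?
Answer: $\frac{3360}{37267} \approx 0.09016$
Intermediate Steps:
$\frac{-2005 + 5365}{K + 15241} = \frac{-2005 + 5365}{22026 + 15241} = \frac{3360}{37267}$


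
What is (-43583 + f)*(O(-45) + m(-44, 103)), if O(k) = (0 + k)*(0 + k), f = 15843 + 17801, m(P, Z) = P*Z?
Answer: 24917073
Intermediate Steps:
f = 33644
O(k) = k**2 (O(k) = k*k = k**2)
(-43583 + f)*(O(-45) + m(-44, 103)) = (-43583 + 33644)*((-45)**2 - 44*103) = -9939*(2025 - 4532) = -9939*(-2507) = 24917073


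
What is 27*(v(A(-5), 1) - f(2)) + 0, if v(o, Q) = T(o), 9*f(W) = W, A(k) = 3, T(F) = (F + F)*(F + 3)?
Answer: 966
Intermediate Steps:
T(F) = 2*F*(3 + F) (T(F) = (2*F)*(3 + F) = 2*F*(3 + F))
f(W) = W/9
v(o, Q) = 2*o*(3 + o)
27*(v(A(-5), 1) - f(2)) + 0 = 27*(2*3*(3 + 3) - 2/9) + 0 = 27*(2*3*6 - 1*2/9) + 0 = 27*(36 - 2/9) + 0 = 27*(322/9) + 0 = 966 + 0 = 966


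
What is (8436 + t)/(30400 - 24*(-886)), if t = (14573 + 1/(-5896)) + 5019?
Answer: 165253087/304610944 ≈ 0.54251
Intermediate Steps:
t = 115514431/5896 (t = (14573 - 1/5896) + 5019 = 85922407/5896 + 5019 = 115514431/5896 ≈ 19592.)
(8436 + t)/(30400 - 24*(-886)) = (8436 + 115514431/5896)/(30400 - 24*(-886)) = 165253087/(5896*(30400 + 21264)) = (165253087/5896)/51664 = (165253087/5896)*(1/51664) = 165253087/304610944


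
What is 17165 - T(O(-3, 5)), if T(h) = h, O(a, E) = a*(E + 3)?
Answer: 17189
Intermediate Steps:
O(a, E) = a*(3 + E)
17165 - T(O(-3, 5)) = 17165 - (-3)*(3 + 5) = 17165 - (-3)*8 = 17165 - 1*(-24) = 17165 + 24 = 17189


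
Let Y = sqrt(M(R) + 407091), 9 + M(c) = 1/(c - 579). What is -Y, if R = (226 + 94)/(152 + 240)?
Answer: -sqrt(326742558874783)/28331 ≈ -638.03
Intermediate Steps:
R = 40/49 (R = 320/392 = 320*(1/392) = 40/49 ≈ 0.81633)
M(c) = -9 + 1/(-579 + c) (M(c) = -9 + 1/(c - 579) = -9 + 1/(-579 + c))
Y = sqrt(326742558874783)/28331 (Y = sqrt((5212 - 9*40/49)/(-579 + 40/49) + 407091) = sqrt((5212 - 360/49)/(-28331/49) + 407091) = sqrt(-49/28331*255028/49 + 407091) = sqrt(-255028/28331 + 407091) = sqrt(11533040093/28331) = sqrt(326742558874783)/28331 ≈ 638.03)
-Y = -sqrt(326742558874783)/28331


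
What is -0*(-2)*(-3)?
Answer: 0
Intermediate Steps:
-0*(-2)*(-3) = -9*0*(-3) = 0*(-3) = 0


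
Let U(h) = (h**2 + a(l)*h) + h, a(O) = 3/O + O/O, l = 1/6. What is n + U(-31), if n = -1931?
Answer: -1590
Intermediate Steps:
l = 1/6 ≈ 0.16667
a(O) = 1 + 3/O (a(O) = 3/O + 1 = 1 + 3/O)
U(h) = h**2 + 20*h (U(h) = (h**2 + ((3 + 1/6)/(1/6))*h) + h = (h**2 + (6*(19/6))*h) + h = (h**2 + 19*h) + h = h**2 + 20*h)
n + U(-31) = -1931 - 31*(20 - 31) = -1931 - 31*(-11) = -1931 + 341 = -1590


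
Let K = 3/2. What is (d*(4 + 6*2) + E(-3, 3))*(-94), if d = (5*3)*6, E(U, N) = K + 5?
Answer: -135971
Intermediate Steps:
K = 3/2 (K = 3*(1/2) = 3/2 ≈ 1.5000)
E(U, N) = 13/2 (E(U, N) = 3/2 + 5 = 13/2)
d = 90 (d = 15*6 = 90)
(d*(4 + 6*2) + E(-3, 3))*(-94) = (90*(4 + 6*2) + 13/2)*(-94) = (90*(4 + 12) + 13/2)*(-94) = (90*16 + 13/2)*(-94) = (1440 + 13/2)*(-94) = (2893/2)*(-94) = -135971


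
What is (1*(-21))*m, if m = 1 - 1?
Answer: 0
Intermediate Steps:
m = 0
(1*(-21))*m = (1*(-21))*0 = -21*0 = 0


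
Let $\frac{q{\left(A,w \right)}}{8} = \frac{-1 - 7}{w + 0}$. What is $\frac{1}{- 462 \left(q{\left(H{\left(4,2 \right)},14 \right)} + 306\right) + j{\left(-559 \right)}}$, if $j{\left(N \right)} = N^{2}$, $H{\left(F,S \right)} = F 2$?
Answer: $\frac{1}{173221} \approx 5.773 \cdot 10^{-6}$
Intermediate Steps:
$H{\left(F,S \right)} = 2 F$
$q{\left(A,w \right)} = - \frac{64}{w}$ ($q{\left(A,w \right)} = 8 \frac{-1 - 7}{w + 0} = 8 \left(- \frac{8}{w}\right) = - \frac{64}{w}$)
$\frac{1}{- 462 \left(q{\left(H{\left(4,2 \right)},14 \right)} + 306\right) + j{\left(-559 \right)}} = \frac{1}{- 462 \left(- \frac{64}{14} + 306\right) + \left(-559\right)^{2}} = \frac{1}{- 462 \left(\left(-64\right) \frac{1}{14} + 306\right) + 312481} = \frac{1}{- 462 \left(- \frac{32}{7} + 306\right) + 312481} = \frac{1}{\left(-462\right) \frac{2110}{7} + 312481} = \frac{1}{-139260 + 312481} = \frac{1}{173221}$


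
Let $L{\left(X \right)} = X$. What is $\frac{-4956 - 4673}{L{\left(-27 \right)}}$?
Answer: $\frac{9629}{27} \approx 356.63$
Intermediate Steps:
$\frac{-4956 - 4673}{L{\left(-27 \right)}} = \frac{-4956 - 4673}{-27} = \left(-4956 - 4673\right) \left(- \frac{1}{27}\right) = \left(-9629\right) \left(- \frac{1}{27}\right) = \frac{9629}{27}$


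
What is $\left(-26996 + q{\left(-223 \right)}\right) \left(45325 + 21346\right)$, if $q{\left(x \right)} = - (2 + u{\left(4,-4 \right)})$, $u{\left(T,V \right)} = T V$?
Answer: $-1798916922$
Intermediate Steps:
$q{\left(x \right)} = 14$ ($q{\left(x \right)} = - (2 + 4 \left(-4\right)) = - (2 - 16) = \left(-1\right) \left(-14\right) = 14$)
$\left(-26996 + q{\left(-223 \right)}\right) \left(45325 + 21346\right) = \left(-26996 + 14\right) \left(45325 + 21346\right) = \left(-26982\right) 66671 = -1798916922$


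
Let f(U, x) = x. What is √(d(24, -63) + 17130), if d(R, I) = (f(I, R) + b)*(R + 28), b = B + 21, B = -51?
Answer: √16818 ≈ 129.68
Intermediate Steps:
b = -30 (b = -51 + 21 = -30)
d(R, I) = (-30 + R)*(28 + R) (d(R, I) = (R - 30)*(R + 28) = (-30 + R)*(28 + R))
√(d(24, -63) + 17130) = √((-840 + 24² - 2*24) + 17130) = √((-840 + 576 - 48) + 17130) = √(-312 + 17130) = √16818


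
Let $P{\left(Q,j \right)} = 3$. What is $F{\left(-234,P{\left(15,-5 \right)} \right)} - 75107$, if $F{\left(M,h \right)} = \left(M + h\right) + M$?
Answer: $-75572$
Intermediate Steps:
$F{\left(M,h \right)} = h + 2 M$
$F{\left(-234,P{\left(15,-5 \right)} \right)} - 75107 = \left(3 + 2 \left(-234\right)\right) - 75107 = \left(3 - 468\right) - 75107 = -465 - 75107 = -75572$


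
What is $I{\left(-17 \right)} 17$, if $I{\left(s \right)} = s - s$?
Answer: $0$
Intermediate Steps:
$I{\left(s \right)} = 0$
$I{\left(-17 \right)} 17 = 0 \cdot 17 = 0$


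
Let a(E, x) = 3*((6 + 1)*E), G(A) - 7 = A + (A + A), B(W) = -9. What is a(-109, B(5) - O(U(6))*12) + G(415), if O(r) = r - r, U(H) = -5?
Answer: -1037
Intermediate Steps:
O(r) = 0
G(A) = 7 + 3*A (G(A) = 7 + (A + (A + A)) = 7 + (A + 2*A) = 7 + 3*A)
a(E, x) = 21*E (a(E, x) = 3*(7*E) = 21*E)
a(-109, B(5) - O(U(6))*12) + G(415) = 21*(-109) + (7 + 3*415) = -2289 + (7 + 1245) = -2289 + 1252 = -1037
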